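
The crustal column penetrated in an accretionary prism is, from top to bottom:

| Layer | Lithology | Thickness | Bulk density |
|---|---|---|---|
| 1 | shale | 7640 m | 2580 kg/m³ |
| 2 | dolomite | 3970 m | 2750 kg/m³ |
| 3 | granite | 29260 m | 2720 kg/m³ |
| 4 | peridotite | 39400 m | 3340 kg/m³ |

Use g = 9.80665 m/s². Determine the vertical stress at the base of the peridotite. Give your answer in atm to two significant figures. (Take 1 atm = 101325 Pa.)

shale: 2580 kg/m³ × 9.80665 m/s² × 7640 m = 1.933×10^8 Pa = 1908 atm
dolomite: 2750 kg/m³ × 9.80665 m/s² × 3970 m = 1.071×10^8 Pa = 1057 atm
granite: 2720 kg/m³ × 9.80665 m/s² × 29260 m = 7.805×10^8 Pa = 7703 atm
peridotite: 3340 kg/m³ × 9.80665 m/s² × 39400 m = 1.291×10^9 Pa = 12736 atm
Total = 1908 + 1057 + 7703 + 12736 = 23404 atm

23000 atm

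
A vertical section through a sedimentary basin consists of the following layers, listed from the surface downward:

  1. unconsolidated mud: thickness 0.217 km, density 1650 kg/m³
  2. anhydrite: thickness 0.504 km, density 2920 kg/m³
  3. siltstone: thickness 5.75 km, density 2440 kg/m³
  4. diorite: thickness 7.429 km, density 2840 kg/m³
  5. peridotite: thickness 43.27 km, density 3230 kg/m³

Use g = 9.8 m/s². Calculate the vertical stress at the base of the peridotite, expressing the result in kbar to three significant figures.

unconsolidated mud: 1650 kg/m³ × 9.8 m/s² × 217 m = 3.509×10^6 Pa = 0.03509 kbar
anhydrite: 2920 kg/m³ × 9.8 m/s² × 504 m = 1.442×10^7 Pa = 0.1442 kbar
siltstone: 2440 kg/m³ × 9.8 m/s² × 5750 m = 1.375×10^8 Pa = 1.375 kbar
diorite: 2840 kg/m³ × 9.8 m/s² × 7429 m = 2.068×10^8 Pa = 2.068 kbar
peridotite: 3230 kg/m³ × 9.8 m/s² × 43270 m = 1.370×10^9 Pa = 13.70 kbar
Total = 0.03509 + 0.1442 + 1.375 + 2.068 + 13.70 = 17.319 kbar

17.3 kbar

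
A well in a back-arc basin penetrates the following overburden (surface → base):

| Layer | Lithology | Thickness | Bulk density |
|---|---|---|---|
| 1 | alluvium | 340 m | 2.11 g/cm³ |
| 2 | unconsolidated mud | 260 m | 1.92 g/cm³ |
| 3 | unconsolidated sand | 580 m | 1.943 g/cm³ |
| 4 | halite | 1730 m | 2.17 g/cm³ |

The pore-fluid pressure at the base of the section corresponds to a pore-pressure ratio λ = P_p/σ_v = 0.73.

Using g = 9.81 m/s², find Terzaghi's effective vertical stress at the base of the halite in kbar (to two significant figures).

Overburden (lithostatic) stress σ_v:
alluvium: 2110 kg/m³ × 9.81 m/s² × 340 m = 7.038×10^6 Pa = 7.038 MPa
unconsolidated mud: 1920 kg/m³ × 9.81 m/s² × 260 m = 4.897×10^6 Pa = 4.897 MPa
unconsolidated sand: 1943 kg/m³ × 9.81 m/s² × 580 m = 1.106×10^7 Pa = 11.06 MPa
halite: 2170 kg/m³ × 9.81 m/s² × 1730 m = 3.683×10^7 Pa = 36.83 MPa
Total = 7.038 + 4.897 + 11.06 + 36.83 = 59.818 MPa
Pore pressure P_p = λ·σ_v = 0.73 × 59.82 MPa = 43.67 MPa
Effective stress σ' = σ_v − P_p = 59.82 − 43.67 = 16.151 MPa = 0.16151 kbar

0.16 kbar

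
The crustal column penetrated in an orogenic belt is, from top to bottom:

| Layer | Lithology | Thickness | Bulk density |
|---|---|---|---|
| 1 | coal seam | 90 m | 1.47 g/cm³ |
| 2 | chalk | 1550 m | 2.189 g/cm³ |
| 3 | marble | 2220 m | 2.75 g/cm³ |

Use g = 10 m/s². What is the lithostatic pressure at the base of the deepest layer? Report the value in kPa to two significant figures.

96000 kPa

coal seam: 1470 kg/m³ × 10 m/s² × 90 m = 1.323×10^6 Pa = 1323 kPa
chalk: 2189 kg/m³ × 10 m/s² × 1550 m = 3.393×10^7 Pa = 33930 kPa
marble: 2750 kg/m³ × 10 m/s² × 2220 m = 6.105×10^7 Pa = 61050 kPa
Total = 1323 + 33930 + 61050 = 96302 kPa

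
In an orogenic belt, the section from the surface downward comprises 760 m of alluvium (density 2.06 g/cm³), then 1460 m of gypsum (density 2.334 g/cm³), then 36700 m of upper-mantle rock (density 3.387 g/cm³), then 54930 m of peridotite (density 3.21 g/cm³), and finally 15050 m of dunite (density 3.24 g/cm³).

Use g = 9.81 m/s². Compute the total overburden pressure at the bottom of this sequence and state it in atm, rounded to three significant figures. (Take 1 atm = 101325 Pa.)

alluvium: 2060 kg/m³ × 9.81 m/s² × 760 m = 1.536×10^7 Pa = 151.6 atm
gypsum: 2334 kg/m³ × 9.81 m/s² × 1460 m = 3.343×10^7 Pa = 329.9 atm
upper-mantle rock: 3387 kg/m³ × 9.81 m/s² × 36700 m = 1.219×10^9 Pa = 12035 atm
peridotite: 3210 kg/m³ × 9.81 m/s² × 54930 m = 1.730×10^9 Pa = 17071 atm
dunite: 3240 kg/m³ × 9.81 m/s² × 15050 m = 4.784×10^8 Pa = 4721 atm
Total = 151.6 + 329.9 + 12035 + 17071 + 4721 = 34308 atm

34300 atm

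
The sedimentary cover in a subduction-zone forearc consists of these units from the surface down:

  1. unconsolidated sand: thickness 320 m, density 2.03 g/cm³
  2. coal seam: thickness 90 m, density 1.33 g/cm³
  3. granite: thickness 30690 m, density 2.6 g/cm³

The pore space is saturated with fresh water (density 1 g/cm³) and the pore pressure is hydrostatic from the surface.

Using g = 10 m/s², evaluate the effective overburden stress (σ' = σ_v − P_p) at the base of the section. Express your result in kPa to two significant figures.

490000 kPa

Overburden (lithostatic) stress σ_v:
unconsolidated sand: 2030 kg/m³ × 10 m/s² × 320 m = 6.496×10^6 Pa = 6.496 MPa
coal seam: 1330 kg/m³ × 10 m/s² × 90 m = 1.197×10^6 Pa = 1.197 MPa
granite: 2600 kg/m³ × 10 m/s² × 30690 m = 7.979×10^8 Pa = 797.9 MPa
Total = 6.496 + 1.197 + 797.9 = 805.63 MPa
Pore pressure P_p = 1000 kg/m³ × 10 m/s² × 31100 m = 3.110×10^8 Pa = 311.0 MPa
Effective stress σ' = σ_v − P_p = 805.6 − 311.0 = 494.63 MPa = 4.9463×10^5 kPa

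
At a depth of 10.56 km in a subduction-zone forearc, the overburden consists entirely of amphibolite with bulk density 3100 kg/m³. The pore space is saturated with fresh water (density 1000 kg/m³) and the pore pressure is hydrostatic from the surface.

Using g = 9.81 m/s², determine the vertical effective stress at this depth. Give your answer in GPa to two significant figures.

0.22 GPa

Overburden (lithostatic) stress σ_v:
amphibolite: 3100 kg/m³ × 9.81 m/s² × 10560 m = 3.211×10^8 Pa = 321.1 MPa
Pore pressure P_p = 1000 kg/m³ × 9.81 m/s² × 10560 m = 1.036×10^8 Pa = 103.6 MPa
Effective stress σ' = σ_v − P_p = 321.1 − 103.6 = 217.55 MPa = 0.21755 GPa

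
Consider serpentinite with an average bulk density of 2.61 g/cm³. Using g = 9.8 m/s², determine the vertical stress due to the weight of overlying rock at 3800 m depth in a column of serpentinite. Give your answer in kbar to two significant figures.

0.97 kbar

serpentinite: 2610 kg/m³ × 9.8 m/s² × 3800 m = 9.720×10^7 Pa = 0.9720 kbar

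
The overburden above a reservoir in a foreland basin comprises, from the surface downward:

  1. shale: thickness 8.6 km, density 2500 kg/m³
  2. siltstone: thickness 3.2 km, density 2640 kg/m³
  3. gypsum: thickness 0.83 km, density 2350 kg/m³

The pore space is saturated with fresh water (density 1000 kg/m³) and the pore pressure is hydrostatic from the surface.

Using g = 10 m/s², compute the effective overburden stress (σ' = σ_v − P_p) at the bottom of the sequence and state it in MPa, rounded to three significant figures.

Overburden (lithostatic) stress σ_v:
shale: 2500 kg/m³ × 10 m/s² × 8600 m = 2.150×10^8 Pa = 215.0 MPa
siltstone: 2640 kg/m³ × 10 m/s² × 3200 m = 8.448×10^7 Pa = 84.48 MPa
gypsum: 2350 kg/m³ × 10 m/s² × 830 m = 1.950×10^7 Pa = 19.50 MPa
Total = 215.0 + 84.48 + 19.50 = 318.99 MPa
Pore pressure P_p = 1000 kg/m³ × 10 m/s² × 12630 m = 1.263×10^8 Pa = 126.3 MPa
Effective stress σ' = σ_v − P_p = 319.0 − 126.3 = 192.69 MPa

193 MPa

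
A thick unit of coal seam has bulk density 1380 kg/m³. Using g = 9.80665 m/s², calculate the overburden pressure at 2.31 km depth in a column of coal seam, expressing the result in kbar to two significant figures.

coal seam: 1380 kg/m³ × 9.80665 m/s² × 2310 m = 3.126×10^7 Pa = 0.3126 kbar

0.31 kbar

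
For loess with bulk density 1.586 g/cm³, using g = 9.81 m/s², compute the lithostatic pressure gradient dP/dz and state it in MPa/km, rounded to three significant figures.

15.6 MPa/km

dP/dz = ρg = 1586 kg/m³ × 9.81 m/s² = 15559 Pa/m
= 15559 Pa/m × (1 MPa/km / 1000.0 Pa/m) = 15.559 MPa/km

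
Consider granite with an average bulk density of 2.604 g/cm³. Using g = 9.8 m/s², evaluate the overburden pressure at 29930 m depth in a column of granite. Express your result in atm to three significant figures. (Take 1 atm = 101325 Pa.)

granite: 2604 kg/m³ × 9.8 m/s² × 29930 m = 7.638×10^8 Pa = 7538 atm

7540 atm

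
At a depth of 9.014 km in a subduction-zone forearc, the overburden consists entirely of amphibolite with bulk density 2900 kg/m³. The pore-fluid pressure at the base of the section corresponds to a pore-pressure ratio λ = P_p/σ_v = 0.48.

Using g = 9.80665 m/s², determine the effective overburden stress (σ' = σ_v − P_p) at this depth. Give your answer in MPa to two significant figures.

Overburden (lithostatic) stress σ_v:
amphibolite: 2900 kg/m³ × 9.80665 m/s² × 9014 m = 2.564×10^8 Pa = 256.4 MPa
Pore pressure P_p = λ·σ_v = 0.48 × 256.4 MPa = 123.0 MPa
Effective stress σ' = σ_v − P_p = 256.4 − 123.0 = 133.30 MPa

130 MPa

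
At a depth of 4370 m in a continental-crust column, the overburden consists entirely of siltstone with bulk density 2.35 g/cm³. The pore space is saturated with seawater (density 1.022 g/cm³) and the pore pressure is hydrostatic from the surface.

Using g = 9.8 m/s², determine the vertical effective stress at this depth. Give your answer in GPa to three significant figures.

0.0569 GPa

Overburden (lithostatic) stress σ_v:
siltstone: 2350 kg/m³ × 9.8 m/s² × 4370 m = 1.006×10^8 Pa = 100.6 MPa
Pore pressure P_p = 1022 kg/m³ × 9.8 m/s² × 4370 m = 4.377×10^7 Pa = 43.77 MPa
Effective stress σ' = σ_v − P_p = 100.6 − 43.77 = 56.873 MPa = 0.056873 GPa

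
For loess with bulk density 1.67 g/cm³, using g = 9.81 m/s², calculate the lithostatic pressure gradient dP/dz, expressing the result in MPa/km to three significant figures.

16.4 MPa/km

dP/dz = ρg = 1670 kg/m³ × 9.81 m/s² = 16383 Pa/m
= 16383 Pa/m × (1 MPa/km / 1000.0 Pa/m) = 16.383 MPa/km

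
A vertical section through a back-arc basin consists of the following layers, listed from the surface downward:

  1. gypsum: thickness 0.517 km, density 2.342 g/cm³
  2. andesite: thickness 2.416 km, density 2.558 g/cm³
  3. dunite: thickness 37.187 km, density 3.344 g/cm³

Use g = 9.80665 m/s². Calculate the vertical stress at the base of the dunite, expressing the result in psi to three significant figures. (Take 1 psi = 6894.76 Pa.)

187000 psi

gypsum: 2342 kg/m³ × 9.80665 m/s² × 517 m = 1.187×10^7 Pa = 1722 psi
andesite: 2558 kg/m³ × 9.80665 m/s² × 2416 m = 6.061×10^7 Pa = 8790 psi
dunite: 3344 kg/m³ × 9.80665 m/s² × 37187 m = 1.219×10^9 Pa = 1.769×10^5 psi
Total = 1722 + 8790 + 1.769×10^5 = 1.8738×10^5 psi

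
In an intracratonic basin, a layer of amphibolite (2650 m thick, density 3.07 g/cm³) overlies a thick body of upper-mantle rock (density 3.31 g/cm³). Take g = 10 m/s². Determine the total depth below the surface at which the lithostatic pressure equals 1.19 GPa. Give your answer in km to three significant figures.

36.1 km

Pressure at base of upper layers: 3070×10×2650 = 8.136×10^7 Pa = 0.08135 GPa
Remaining pressure to be supplied by upper-mantle rock: 1.190×10^9 − 8.136×10^7 = 1.109×10^9 Pa
Additional depth in upper-mantle rock = 1.109×10^9 Pa / (3310 kg/m³ × 10 m/s²) = 33494 m
Total depth = 2650 m + 33494 m = 36144 m
= 36.144 km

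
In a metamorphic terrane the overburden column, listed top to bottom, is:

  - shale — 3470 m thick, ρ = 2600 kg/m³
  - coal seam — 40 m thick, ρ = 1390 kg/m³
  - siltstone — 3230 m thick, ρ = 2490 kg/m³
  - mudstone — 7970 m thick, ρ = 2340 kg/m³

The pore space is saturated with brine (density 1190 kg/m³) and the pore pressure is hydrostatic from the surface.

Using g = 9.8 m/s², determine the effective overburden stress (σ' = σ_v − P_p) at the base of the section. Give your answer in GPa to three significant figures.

0.179 GPa

Overburden (lithostatic) stress σ_v:
shale: 2600 kg/m³ × 9.8 m/s² × 3470 m = 8.842×10^7 Pa = 88.42 MPa
coal seam: 1390 kg/m³ × 9.8 m/s² × 40 m = 5.449×10^5 Pa = 0.5449 MPa
siltstone: 2490 kg/m³ × 9.8 m/s² × 3230 m = 7.882×10^7 Pa = 78.82 MPa
mudstone: 2340 kg/m³ × 9.8 m/s² × 7970 m = 1.828×10^8 Pa = 182.8 MPa
Total = 88.42 + 0.5449 + 78.82 + 182.8 = 350.55 MPa
Pore pressure P_p = 1190 kg/m³ × 9.8 m/s² × 14710 m = 1.715×10^8 Pa = 171.5 MPa
Effective stress σ' = σ_v − P_p = 350.5 − 171.5 = 179.00 MPa = 0.17900 GPa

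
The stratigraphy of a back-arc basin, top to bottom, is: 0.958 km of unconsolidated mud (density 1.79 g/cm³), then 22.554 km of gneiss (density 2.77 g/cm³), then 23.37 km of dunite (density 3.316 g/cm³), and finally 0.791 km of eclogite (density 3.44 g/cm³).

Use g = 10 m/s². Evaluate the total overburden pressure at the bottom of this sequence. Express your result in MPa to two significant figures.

unconsolidated mud: 1790 kg/m³ × 10 m/s² × 958 m = 1.715×10^7 Pa = 17.15 MPa
gneiss: 2770 kg/m³ × 10 m/s² × 22554 m = 6.247×10^8 Pa = 624.7 MPa
dunite: 3316 kg/m³ × 10 m/s² × 23370 m = 7.749×10^8 Pa = 774.9 MPa
eclogite: 3440 kg/m³ × 10 m/s² × 791 m = 2.721×10^7 Pa = 27.21 MPa
Total = 17.15 + 624.7 + 774.9 + 27.21 = 1444.1 MPa

1400 MPa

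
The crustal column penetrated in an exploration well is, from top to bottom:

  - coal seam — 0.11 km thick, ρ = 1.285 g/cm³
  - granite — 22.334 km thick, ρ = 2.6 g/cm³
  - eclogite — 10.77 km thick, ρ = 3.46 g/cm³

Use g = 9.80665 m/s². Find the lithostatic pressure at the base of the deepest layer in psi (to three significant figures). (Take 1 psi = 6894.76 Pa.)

coal seam: 1285 kg/m³ × 9.80665 m/s² × 110 m = 1.386×10^6 Pa = 201.0 psi
granite: 2600 kg/m³ × 9.80665 m/s² × 22334 m = 5.695×10^8 Pa = 82593 psi
eclogite: 3460 kg/m³ × 9.80665 m/s² × 10770 m = 3.654×10^8 Pa = 53002 psi
Total = 201.0 + 82593 + 53002 = 1.3580×10^5 psi

136000 psi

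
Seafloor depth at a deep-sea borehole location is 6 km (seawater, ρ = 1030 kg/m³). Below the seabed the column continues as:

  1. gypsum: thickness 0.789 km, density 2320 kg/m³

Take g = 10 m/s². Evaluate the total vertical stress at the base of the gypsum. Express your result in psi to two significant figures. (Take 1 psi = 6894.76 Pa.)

12000 psi

seawater: 1030 kg/m³ × 10 m/s² × 6000 m = 6.180×10^7 Pa = 8963 psi
gypsum: 2320 kg/m³ × 10 m/s² × 789 m = 1.830×10^7 Pa = 2655 psi
Total = 8963 + 2655 = 11618 psi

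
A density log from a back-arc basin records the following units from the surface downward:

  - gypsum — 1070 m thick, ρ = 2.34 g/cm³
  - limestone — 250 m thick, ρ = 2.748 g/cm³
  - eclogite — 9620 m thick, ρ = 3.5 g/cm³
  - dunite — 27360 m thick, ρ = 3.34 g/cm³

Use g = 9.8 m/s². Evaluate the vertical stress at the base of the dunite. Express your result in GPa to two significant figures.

1.3 GPa

gypsum: 2340 kg/m³ × 9.8 m/s² × 1070 m = 2.454×10^7 Pa = 0.02454 GPa
limestone: 2748 kg/m³ × 9.8 m/s² × 250 m = 6.733×10^6 Pa = 6.733×10^-3 GPa
eclogite: 3500 kg/m³ × 9.8 m/s² × 9620 m = 3.300×10^8 Pa = 0.3300 GPa
dunite: 3340 kg/m³ × 9.8 m/s² × 27360 m = 8.955×10^8 Pa = 0.8955 GPa
Total = 0.02454 + 6.733×10^-3 + 0.3300 + 0.8955 = 1.2568 GPa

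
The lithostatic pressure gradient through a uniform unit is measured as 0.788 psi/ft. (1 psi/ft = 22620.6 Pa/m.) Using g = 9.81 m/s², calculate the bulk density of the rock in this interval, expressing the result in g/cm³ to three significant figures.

ρ = (dP/dz)/g = 0.788 psi/ft / 9.81 m/s² = 17825 Pa/m / 9.81 m/s² = 1817.0 kg/m³
= 1.817 g/cm³

1.82 g/cm³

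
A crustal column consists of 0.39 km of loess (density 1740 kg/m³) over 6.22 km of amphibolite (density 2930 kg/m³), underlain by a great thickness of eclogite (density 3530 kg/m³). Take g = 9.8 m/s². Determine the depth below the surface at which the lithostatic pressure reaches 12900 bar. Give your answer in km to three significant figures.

38.5 km

Pressure at base of upper layers: 1740×9.8×390 + 2930×9.8×6220 = 1.853×10^8 Pa = 1853 bar
Remaining pressure to be supplied by eclogite: 1.290×10^9 − 1.853×10^8 = 1.105×10^9 Pa
Additional depth in eclogite = 1.105×10^9 Pa / (3530 kg/m³ × 9.8 m/s²) = 31935 m
Total depth = 6610 m + 31935 m = 38545 m
= 38.545 km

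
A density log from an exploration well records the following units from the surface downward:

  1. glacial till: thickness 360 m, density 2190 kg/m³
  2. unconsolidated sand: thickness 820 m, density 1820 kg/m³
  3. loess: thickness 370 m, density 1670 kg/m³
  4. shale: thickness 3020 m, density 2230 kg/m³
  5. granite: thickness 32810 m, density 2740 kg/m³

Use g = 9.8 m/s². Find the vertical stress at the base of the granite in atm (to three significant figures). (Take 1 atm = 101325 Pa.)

glacial till: 2190 kg/m³ × 9.8 m/s² × 360 m = 7.726×10^6 Pa = 76.25 atm
unconsolidated sand: 1820 kg/m³ × 9.8 m/s² × 820 m = 1.463×10^7 Pa = 144.3 atm
loess: 1670 kg/m³ × 9.8 m/s² × 370 m = 6.055×10^6 Pa = 59.76 atm
shale: 2230 kg/m³ × 9.8 m/s² × 3020 m = 6.600×10^7 Pa = 651.4 atm
granite: 2740 kg/m³ × 9.8 m/s² × 32810 m = 8.810×10^8 Pa = 8695 atm
Total = 76.25 + 144.3 + 59.76 + 651.4 + 8695 = 9626.7 atm

9630 atm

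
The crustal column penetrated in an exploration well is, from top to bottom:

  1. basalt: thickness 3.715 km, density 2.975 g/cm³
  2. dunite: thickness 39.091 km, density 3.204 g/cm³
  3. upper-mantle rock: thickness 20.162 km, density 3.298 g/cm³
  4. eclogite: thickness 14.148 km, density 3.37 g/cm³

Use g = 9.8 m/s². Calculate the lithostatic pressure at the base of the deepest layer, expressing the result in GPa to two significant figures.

basalt: 2975 kg/m³ × 9.8 m/s² × 3715 m = 1.083×10^8 Pa = 0.1083 GPa
dunite: 3204 kg/m³ × 9.8 m/s² × 39091 m = 1.227×10^9 Pa = 1.227 GPa
upper-mantle rock: 3298 kg/m³ × 9.8 m/s² × 20162 m = 6.516×10^8 Pa = 0.6516 GPa
eclogite: 3370 kg/m³ × 9.8 m/s² × 14148 m = 4.673×10^8 Pa = 0.4673 GPa
Total = 0.1083 + 1.227 + 0.6516 + 0.4673 = 2.4546 GPa

2.5 GPa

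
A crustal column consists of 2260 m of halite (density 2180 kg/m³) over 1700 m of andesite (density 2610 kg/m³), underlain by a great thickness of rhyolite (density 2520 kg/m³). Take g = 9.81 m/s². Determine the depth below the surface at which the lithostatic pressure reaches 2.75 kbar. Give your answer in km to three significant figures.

11.4 km

Pressure at base of upper layers: 2180×9.81×2260 + 2610×9.81×1700 = 9.186×10^7 Pa = 0.9186 kbar
Remaining pressure to be supplied by rhyolite: 2.750×10^8 − 9.186×10^7 = 1.831×10^8 Pa
Additional depth in rhyolite = 1.831×10^8 Pa / (2520 kg/m³ × 9.81 m/s²) = 7408.3 m
Total depth = 3960 m + 7408.3 m = 11368 m
= 11.368 km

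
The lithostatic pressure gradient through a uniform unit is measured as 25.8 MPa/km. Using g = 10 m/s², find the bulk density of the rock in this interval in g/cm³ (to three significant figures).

ρ = (dP/dz)/g = 25.8 MPa/km / 10 m/s² = 25800 Pa/m / 10 m/s² = 2580.0 kg/m³
= 2.580 g/cm³

2.58 g/cm³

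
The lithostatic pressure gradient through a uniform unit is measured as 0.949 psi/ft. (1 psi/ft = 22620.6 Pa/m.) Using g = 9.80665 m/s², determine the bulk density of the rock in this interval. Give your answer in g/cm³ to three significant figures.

2.19 g/cm³

ρ = (dP/dz)/g = 0.949 psi/ft / 9.80665 m/s² = 21467 Pa/m / 9.80665 m/s² = 2189.0 kg/m³
= 2.189 g/cm³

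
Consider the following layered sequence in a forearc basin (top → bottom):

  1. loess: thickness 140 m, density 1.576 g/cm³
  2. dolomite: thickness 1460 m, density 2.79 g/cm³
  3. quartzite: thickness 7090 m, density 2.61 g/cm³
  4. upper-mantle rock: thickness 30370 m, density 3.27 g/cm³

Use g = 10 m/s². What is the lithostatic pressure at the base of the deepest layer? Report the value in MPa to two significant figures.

loess: 1576 kg/m³ × 10 m/s² × 140 m = 2.206×10^6 Pa = 2.206 MPa
dolomite: 2790 kg/m³ × 10 m/s² × 1460 m = 4.073×10^7 Pa = 40.73 MPa
quartzite: 2610 kg/m³ × 10 m/s² × 7090 m = 1.850×10^8 Pa = 185.0 MPa
upper-mantle rock: 3270 kg/m³ × 10 m/s² × 30370 m = 9.931×10^8 Pa = 993.1 MPa
Total = 2.206 + 40.73 + 185.0 + 993.1 = 1221.1 MPa

1200 MPa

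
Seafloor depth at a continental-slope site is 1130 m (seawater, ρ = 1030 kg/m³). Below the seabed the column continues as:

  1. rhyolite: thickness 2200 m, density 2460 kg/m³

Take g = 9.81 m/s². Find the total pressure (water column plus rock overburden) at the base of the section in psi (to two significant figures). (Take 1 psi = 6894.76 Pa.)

seawater: 1030 kg/m³ × 9.81 m/s² × 1130 m = 1.142×10^7 Pa = 1656 psi
rhyolite: 2460 kg/m³ × 9.81 m/s² × 2200 m = 5.309×10^7 Pa = 7700 psi
Total = 1656 + 7700 = 9356.3 psi

9400 psi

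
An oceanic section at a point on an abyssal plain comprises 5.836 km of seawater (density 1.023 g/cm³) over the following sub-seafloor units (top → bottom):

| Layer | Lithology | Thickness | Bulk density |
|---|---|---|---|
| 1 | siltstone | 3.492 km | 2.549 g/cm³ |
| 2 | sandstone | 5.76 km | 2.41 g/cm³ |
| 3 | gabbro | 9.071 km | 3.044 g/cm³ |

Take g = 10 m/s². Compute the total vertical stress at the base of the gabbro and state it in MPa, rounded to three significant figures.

564 MPa

seawater: 1023 kg/m³ × 10 m/s² × 5836 m = 5.970×10^7 Pa = 59.70 MPa
siltstone: 2549 kg/m³ × 10 m/s² × 3492 m = 8.901×10^7 Pa = 89.01 MPa
sandstone: 2410 kg/m³ × 10 m/s² × 5760 m = 1.388×10^8 Pa = 138.8 MPa
gabbro: 3044 kg/m³ × 10 m/s² × 9071 m = 2.761×10^8 Pa = 276.1 MPa
Total = 59.70 + 89.01 + 138.8 + 276.1 = 563.65 MPa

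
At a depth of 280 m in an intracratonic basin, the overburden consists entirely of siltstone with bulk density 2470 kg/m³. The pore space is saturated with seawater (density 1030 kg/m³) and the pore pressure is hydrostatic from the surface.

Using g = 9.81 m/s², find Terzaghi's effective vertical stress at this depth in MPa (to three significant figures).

Overburden (lithostatic) stress σ_v:
siltstone: 2470 kg/m³ × 9.81 m/s² × 280 m = 6.785×10^6 Pa = 6.785 MPa
Pore pressure P_p = 1030 kg/m³ × 9.81 m/s² × 280 m = 2.829×10^6 Pa = 2.829 MPa
Effective stress σ' = σ_v − P_p = 6.785 − 2.829 = 3.9554 MPa

3.96 MPa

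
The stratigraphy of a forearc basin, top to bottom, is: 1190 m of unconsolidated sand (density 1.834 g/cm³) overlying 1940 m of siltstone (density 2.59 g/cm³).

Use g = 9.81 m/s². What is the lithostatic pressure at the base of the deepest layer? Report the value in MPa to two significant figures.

71 MPa

unconsolidated sand: 1834 kg/m³ × 9.81 m/s² × 1190 m = 2.141×10^7 Pa = 21.41 MPa
siltstone: 2590 kg/m³ × 9.81 m/s² × 1940 m = 4.929×10^7 Pa = 49.29 MPa
Total = 21.41 + 49.29 = 70.701 MPa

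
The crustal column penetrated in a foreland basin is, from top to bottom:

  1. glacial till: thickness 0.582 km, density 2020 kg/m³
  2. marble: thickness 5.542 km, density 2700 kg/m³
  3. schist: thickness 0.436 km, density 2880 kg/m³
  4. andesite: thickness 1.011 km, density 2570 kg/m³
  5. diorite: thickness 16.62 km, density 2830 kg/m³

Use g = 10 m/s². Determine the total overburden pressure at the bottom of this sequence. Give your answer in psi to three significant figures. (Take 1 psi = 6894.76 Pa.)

97200 psi

glacial till: 2020 kg/m³ × 10 m/s² × 582 m = 1.176×10^7 Pa = 1705 psi
marble: 2700 kg/m³ × 10 m/s² × 5542 m = 1.496×10^8 Pa = 21703 psi
schist: 2880 kg/m³ × 10 m/s² × 436 m = 1.256×10^7 Pa = 1821 psi
andesite: 2570 kg/m³ × 10 m/s² × 1011 m = 2.598×10^7 Pa = 3768 psi
diorite: 2830 kg/m³ × 10 m/s² × 16620 m = 4.703×10^8 Pa = 68218 psi
Total = 1705 + 21703 + 1821 + 3768 + 68218 = 97215 psi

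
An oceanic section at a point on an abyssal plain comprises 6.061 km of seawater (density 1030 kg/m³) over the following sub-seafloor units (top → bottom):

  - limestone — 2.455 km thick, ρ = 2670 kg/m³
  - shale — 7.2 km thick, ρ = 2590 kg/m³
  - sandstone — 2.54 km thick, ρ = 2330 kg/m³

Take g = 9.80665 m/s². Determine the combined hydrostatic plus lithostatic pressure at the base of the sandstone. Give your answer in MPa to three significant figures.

366 MPa

seawater: 1030 kg/m³ × 9.80665 m/s² × 6061 m = 6.122×10^7 Pa = 61.22 MPa
limestone: 2670 kg/m³ × 9.80665 m/s² × 2455 m = 6.428×10^7 Pa = 64.28 MPa
shale: 2590 kg/m³ × 9.80665 m/s² × 7200 m = 1.829×10^8 Pa = 182.9 MPa
sandstone: 2330 kg/m³ × 9.80665 m/s² × 2540 m = 5.804×10^7 Pa = 58.04 MPa
Total = 61.22 + 64.28 + 182.9 + 58.04 = 366.41 MPa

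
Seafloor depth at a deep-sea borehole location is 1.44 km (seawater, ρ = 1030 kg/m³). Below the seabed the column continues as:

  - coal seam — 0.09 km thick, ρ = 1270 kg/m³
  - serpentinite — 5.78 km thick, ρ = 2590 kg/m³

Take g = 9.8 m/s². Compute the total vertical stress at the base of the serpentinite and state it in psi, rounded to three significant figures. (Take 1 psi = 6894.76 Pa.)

23500 psi

seawater: 1030 kg/m³ × 9.8 m/s² × 1440 m = 1.454×10^7 Pa = 2108 psi
coal seam: 1270 kg/m³ × 9.8 m/s² × 90 m = 1.120×10^6 Pa = 162.5 psi
serpentinite: 2590 kg/m³ × 9.8 m/s² × 5780 m = 1.467×10^8 Pa = 21278 psi
Total = 2108 + 162.5 + 21278 = 23549 psi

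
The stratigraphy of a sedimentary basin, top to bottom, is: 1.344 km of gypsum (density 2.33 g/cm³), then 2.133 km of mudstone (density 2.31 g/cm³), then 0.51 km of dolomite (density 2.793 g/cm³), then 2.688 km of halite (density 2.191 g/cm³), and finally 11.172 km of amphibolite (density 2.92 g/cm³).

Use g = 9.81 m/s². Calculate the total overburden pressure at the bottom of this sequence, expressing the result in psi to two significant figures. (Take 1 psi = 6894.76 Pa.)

gypsum: 2330 kg/m³ × 9.81 m/s² × 1344 m = 3.072×10^7 Pa = 4456 psi
mudstone: 2310 kg/m³ × 9.81 m/s² × 2133 m = 4.834×10^7 Pa = 7011 psi
dolomite: 2793 kg/m³ × 9.81 m/s² × 510 m = 1.397×10^7 Pa = 2027 psi
halite: 2191 kg/m³ × 9.81 m/s² × 2688 m = 5.778×10^7 Pa = 8380 psi
amphibolite: 2920 kg/m³ × 9.81 m/s² × 11172 m = 3.200×10^8 Pa = 46416 psi
Total = 4456 + 7011 + 2027 + 8380 + 46416 = 68288 psi

68000 psi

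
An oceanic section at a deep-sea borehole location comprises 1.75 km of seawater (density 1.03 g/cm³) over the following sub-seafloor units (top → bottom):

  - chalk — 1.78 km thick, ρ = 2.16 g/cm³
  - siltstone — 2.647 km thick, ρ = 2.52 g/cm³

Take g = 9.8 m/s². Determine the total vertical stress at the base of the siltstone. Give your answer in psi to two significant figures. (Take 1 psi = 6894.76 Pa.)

seawater: 1030 kg/m³ × 9.8 m/s² × 1750 m = 1.766×10^7 Pa = 2562 psi
chalk: 2160 kg/m³ × 9.8 m/s² × 1780 m = 3.768×10^7 Pa = 5465 psi
siltstone: 2520 kg/m³ × 9.8 m/s² × 2647 m = 6.537×10^7 Pa = 9481 psi
Total = 2562 + 5465 + 9481 = 17508 psi

18000 psi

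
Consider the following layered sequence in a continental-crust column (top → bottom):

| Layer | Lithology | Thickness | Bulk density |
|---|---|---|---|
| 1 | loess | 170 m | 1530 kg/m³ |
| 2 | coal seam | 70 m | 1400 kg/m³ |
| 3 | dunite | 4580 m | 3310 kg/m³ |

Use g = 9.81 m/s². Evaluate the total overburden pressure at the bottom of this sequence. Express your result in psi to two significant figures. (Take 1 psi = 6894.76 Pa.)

loess: 1530 kg/m³ × 9.81 m/s² × 170 m = 2.552×10^6 Pa = 370.1 psi
coal seam: 1400 kg/m³ × 9.81 m/s² × 70 m = 9.614×10^5 Pa = 139.4 psi
dunite: 3310 kg/m³ × 9.81 m/s² × 4580 m = 1.487×10^8 Pa = 21570 psi
Total = 370.1 + 139.4 + 21570 = 22079 psi

22000 psi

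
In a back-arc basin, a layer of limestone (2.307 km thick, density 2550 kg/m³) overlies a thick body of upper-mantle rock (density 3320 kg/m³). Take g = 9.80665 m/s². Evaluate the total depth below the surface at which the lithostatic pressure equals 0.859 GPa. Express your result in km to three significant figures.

Pressure at base of upper layers: 2550×9.80665×2307 = 5.769×10^7 Pa = 0.05769 GPa
Remaining pressure to be supplied by upper-mantle rock: 8.590×10^8 − 5.769×10^7 = 8.013×10^8 Pa
Additional depth in upper-mantle rock = 8.013×10^8 Pa / (3320 kg/m³ × 9.80665 m/s²) = 24612 m
Total depth = 2307 m + 24612 m = 26919 m
= 26.919 km

26.9 km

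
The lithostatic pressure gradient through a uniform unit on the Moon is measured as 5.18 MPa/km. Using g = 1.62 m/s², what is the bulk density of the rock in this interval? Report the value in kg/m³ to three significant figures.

ρ = (dP/dz)/g = 5.18 MPa/km / 1.62 m/s² = 5180.0 Pa/m / 1.62 m/s² = 3197.5 kg/m³

3200 kg/m³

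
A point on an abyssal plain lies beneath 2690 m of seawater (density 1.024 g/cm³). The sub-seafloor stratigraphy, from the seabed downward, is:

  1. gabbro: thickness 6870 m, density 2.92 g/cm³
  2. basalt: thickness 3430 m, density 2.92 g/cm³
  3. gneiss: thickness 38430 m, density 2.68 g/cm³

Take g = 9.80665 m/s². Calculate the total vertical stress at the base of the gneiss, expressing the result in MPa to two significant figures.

seawater: 1024 kg/m³ × 9.80665 m/s² × 2690 m = 2.701×10^7 Pa = 27.01 MPa
gabbro: 2920 kg/m³ × 9.80665 m/s² × 6870 m = 1.967×10^8 Pa = 196.7 MPa
basalt: 2920 kg/m³ × 9.80665 m/s² × 3430 m = 9.822×10^7 Pa = 98.22 MPa
gneiss: 2680 kg/m³ × 9.80665 m/s² × 38430 m = 1.010×10^9 Pa = 1010 MPa
Total = 27.01 + 196.7 + 98.22 + 1010 = 1332.0 MPa

1300 MPa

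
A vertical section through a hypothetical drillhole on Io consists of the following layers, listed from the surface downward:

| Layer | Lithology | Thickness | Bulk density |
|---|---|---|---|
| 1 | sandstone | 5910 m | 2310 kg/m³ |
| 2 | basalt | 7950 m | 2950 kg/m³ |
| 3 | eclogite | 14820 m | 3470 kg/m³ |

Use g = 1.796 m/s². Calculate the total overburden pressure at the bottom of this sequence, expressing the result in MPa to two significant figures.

sandstone: 2310 kg/m³ × 1.796 m/s² × 5910 m = 2.452×10^7 Pa = 24.52 MPa
basalt: 2950 kg/m³ × 1.796 m/s² × 7950 m = 4.212×10^7 Pa = 42.12 MPa
eclogite: 3470 kg/m³ × 1.796 m/s² × 14820 m = 9.236×10^7 Pa = 92.36 MPa
Total = 24.52 + 42.12 + 92.36 = 159.00 MPa

160 MPa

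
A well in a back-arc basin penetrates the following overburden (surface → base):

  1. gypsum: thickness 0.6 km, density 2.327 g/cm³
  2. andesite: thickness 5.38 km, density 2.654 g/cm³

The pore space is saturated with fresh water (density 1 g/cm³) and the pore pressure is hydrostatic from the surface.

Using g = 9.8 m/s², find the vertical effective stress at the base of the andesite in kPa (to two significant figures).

95000 kPa

Overburden (lithostatic) stress σ_v:
gypsum: 2327 kg/m³ × 9.8 m/s² × 600 m = 1.368×10^7 Pa = 13.68 MPa
andesite: 2654 kg/m³ × 9.8 m/s² × 5380 m = 1.399×10^8 Pa = 139.9 MPa
Total = 13.68 + 139.9 = 153.61 MPa
Pore pressure P_p = 1000 kg/m³ × 9.8 m/s² × 5980 m = 5.860×10^7 Pa = 58.60 MPa
Effective stress σ' = σ_v − P_p = 153.6 − 58.60 = 95.008 MPa = 95008 kPa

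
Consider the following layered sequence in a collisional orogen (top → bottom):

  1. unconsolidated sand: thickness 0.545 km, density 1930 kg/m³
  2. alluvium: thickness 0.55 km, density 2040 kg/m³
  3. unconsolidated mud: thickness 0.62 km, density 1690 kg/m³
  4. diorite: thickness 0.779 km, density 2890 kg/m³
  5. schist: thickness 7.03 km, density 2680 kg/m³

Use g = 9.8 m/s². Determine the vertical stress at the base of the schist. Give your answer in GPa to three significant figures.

0.238 GPa

unconsolidated sand: 1930 kg/m³ × 9.8 m/s² × 545 m = 1.031×10^7 Pa = 0.01031 GPa
alluvium: 2040 kg/m³ × 9.8 m/s² × 550 m = 1.100×10^7 Pa = 0.01100 GPa
unconsolidated mud: 1690 kg/m³ × 9.8 m/s² × 620 m = 1.027×10^7 Pa = 0.01027 GPa
diorite: 2890 kg/m³ × 9.8 m/s² × 779 m = 2.206×10^7 Pa = 0.02206 GPa
schist: 2680 kg/m³ × 9.8 m/s² × 7030 m = 1.846×10^8 Pa = 0.1846 GPa
Total = 0.01031 + 0.01100 + 0.01027 + 0.02206 + 0.1846 = 0.23827 GPa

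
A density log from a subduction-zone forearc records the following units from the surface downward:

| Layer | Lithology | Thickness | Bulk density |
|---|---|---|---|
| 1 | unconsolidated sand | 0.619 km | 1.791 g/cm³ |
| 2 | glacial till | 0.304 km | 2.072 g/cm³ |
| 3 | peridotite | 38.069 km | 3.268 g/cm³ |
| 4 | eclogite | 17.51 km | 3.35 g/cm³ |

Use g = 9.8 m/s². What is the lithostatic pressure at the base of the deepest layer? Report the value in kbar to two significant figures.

unconsolidated sand: 1791 kg/m³ × 9.8 m/s² × 619 m = 1.086×10^7 Pa = 0.1086 kbar
glacial till: 2072 kg/m³ × 9.8 m/s² × 304 m = 6.173×10^6 Pa = 0.06173 kbar
peridotite: 3268 kg/m³ × 9.8 m/s² × 38069 m = 1.219×10^9 Pa = 12.19 kbar
eclogite: 3350 kg/m³ × 9.8 m/s² × 17510 m = 5.749×10^8 Pa = 5.749 kbar
Total = 0.1086 + 0.06173 + 12.19 + 5.749 = 18.111 kbar

18 kbar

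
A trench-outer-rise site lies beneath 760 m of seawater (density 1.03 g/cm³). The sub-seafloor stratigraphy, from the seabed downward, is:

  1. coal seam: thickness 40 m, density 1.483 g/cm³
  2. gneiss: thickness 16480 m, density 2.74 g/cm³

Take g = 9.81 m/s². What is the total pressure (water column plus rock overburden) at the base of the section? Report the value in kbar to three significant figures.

seawater: 1030 kg/m³ × 9.81 m/s² × 760 m = 7.679×10^6 Pa = 0.07679 kbar
coal seam: 1483 kg/m³ × 9.81 m/s² × 40 m = 5.819×10^5 Pa = 5.819×10^-3 kbar
gneiss: 2740 kg/m³ × 9.81 m/s² × 16480 m = 4.430×10^8 Pa = 4.430 kbar
Total = 0.07679 + 5.819×10^-3 + 4.430 = 4.5123 kbar

4.51 kbar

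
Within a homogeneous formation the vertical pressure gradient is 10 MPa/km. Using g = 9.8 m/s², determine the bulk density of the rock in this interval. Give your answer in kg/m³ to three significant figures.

1020 kg/m³

ρ = (dP/dz)/g = 10 MPa/km / 9.8 m/s² = 10000 Pa/m / 9.8 m/s² = 1020.4 kg/m³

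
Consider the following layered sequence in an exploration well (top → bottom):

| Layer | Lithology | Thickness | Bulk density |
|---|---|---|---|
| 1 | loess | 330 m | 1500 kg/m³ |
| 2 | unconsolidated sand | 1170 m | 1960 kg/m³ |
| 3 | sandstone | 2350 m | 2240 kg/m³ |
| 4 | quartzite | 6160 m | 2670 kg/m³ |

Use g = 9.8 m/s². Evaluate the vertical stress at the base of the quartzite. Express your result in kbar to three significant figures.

loess: 1500 kg/m³ × 9.8 m/s² × 330 m = 4.851×10^6 Pa = 0.04851 kbar
unconsolidated sand: 1960 kg/m³ × 9.8 m/s² × 1170 m = 2.247×10^7 Pa = 0.2247 kbar
sandstone: 2240 kg/m³ × 9.8 m/s² × 2350 m = 5.159×10^7 Pa = 0.5159 kbar
quartzite: 2670 kg/m³ × 9.8 m/s² × 6160 m = 1.612×10^8 Pa = 1.612 kbar
Total = 0.04851 + 0.2247 + 0.5159 + 1.612 = 2.4009 kbar

2.40 kbar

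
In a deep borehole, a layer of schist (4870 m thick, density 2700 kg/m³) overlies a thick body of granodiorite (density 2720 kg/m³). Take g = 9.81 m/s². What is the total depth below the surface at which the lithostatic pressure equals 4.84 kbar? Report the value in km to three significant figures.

Pressure at base of upper layers: 2700×9.81×4870 = 1.290×10^8 Pa = 1.290 kbar
Remaining pressure to be supplied by granodiorite: 4.840×10^8 − 1.290×10^8 = 3.550×10^8 Pa
Additional depth in granodiorite = 3.550×10^8 Pa / (2720 kg/m³ × 9.81 m/s²) = 13305 m
Total depth = 4870 m + 13305 m = 18175 m
= 18.175 km

18.2 km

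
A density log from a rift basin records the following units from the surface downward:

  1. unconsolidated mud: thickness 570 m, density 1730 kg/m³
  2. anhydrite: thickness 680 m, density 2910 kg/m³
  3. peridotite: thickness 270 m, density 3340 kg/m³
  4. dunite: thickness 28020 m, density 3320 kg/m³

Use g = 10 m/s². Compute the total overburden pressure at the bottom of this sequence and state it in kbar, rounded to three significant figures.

9.69 kbar

unconsolidated mud: 1730 kg/m³ × 10 m/s² × 570 m = 9.861×10^6 Pa = 0.09861 kbar
anhydrite: 2910 kg/m³ × 10 m/s² × 680 m = 1.979×10^7 Pa = 0.1979 kbar
peridotite: 3340 kg/m³ × 10 m/s² × 270 m = 9.018×10^6 Pa = 0.09018 kbar
dunite: 3320 kg/m³ × 10 m/s² × 28020 m = 9.303×10^8 Pa = 9.303 kbar
Total = 0.09861 + 0.1979 + 0.09018 + 9.303 = 9.6893 kbar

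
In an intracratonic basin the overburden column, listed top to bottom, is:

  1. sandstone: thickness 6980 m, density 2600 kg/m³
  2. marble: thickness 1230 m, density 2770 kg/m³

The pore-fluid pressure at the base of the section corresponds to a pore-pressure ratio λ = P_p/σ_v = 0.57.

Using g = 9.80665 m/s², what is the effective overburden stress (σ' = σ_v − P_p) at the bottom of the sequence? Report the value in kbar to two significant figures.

0.91 kbar

Overburden (lithostatic) stress σ_v:
sandstone: 2600 kg/m³ × 9.80665 m/s² × 6980 m = 1.780×10^8 Pa = 178.0 MPa
marble: 2770 kg/m³ × 9.80665 m/s² × 1230 m = 3.341×10^7 Pa = 33.41 MPa
Total = 178.0 + 33.41 = 211.38 MPa
Pore pressure P_p = λ·σ_v = 0.57 × 211.4 MPa = 120.5 MPa
Effective stress σ' = σ_v − P_p = 211.4 − 120.5 = 90.895 MPa = 0.90895 kbar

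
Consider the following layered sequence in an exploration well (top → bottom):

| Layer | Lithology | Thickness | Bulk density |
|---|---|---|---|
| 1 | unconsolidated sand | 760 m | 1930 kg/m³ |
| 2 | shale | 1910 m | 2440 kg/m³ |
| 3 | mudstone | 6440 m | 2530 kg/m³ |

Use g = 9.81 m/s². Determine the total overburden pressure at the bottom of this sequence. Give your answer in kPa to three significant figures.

220000 kPa

unconsolidated sand: 1930 kg/m³ × 9.81 m/s² × 760 m = 1.439×10^7 Pa = 14389 kPa
shale: 2440 kg/m³ × 9.81 m/s² × 1910 m = 4.572×10^7 Pa = 45719 kPa
mudstone: 2530 kg/m³ × 9.81 m/s² × 6440 m = 1.598×10^8 Pa = 1.598×10^5 kPa
Total = 14389 + 45719 + 1.598×10^5 = 2.1994×10^5 kPa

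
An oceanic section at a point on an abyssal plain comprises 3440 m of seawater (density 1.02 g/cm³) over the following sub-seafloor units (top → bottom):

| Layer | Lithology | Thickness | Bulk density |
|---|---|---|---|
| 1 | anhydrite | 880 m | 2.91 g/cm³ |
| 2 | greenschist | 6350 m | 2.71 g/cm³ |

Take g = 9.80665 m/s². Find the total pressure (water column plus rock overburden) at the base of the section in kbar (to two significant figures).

2.3 kbar

seawater: 1020 kg/m³ × 9.80665 m/s² × 3440 m = 3.441×10^7 Pa = 0.3441 kbar
anhydrite: 2910 kg/m³ × 9.80665 m/s² × 880 m = 2.511×10^7 Pa = 0.2511 kbar
greenschist: 2710 kg/m³ × 9.80665 m/s² × 6350 m = 1.688×10^8 Pa = 1.688 kbar
Total = 0.3441 + 0.2511 + 1.688 = 2.2828 kbar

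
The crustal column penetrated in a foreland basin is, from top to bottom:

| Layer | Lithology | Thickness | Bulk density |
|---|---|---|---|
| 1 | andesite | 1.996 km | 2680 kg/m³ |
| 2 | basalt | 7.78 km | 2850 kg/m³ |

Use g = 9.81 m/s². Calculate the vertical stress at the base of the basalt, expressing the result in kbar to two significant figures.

2.7 kbar

andesite: 2680 kg/m³ × 9.81 m/s² × 1996 m = 5.248×10^7 Pa = 0.5248 kbar
basalt: 2850 kg/m³ × 9.81 m/s² × 7780 m = 2.175×10^8 Pa = 2.175 kbar
Total = 0.5248 + 2.175 = 2.6999 kbar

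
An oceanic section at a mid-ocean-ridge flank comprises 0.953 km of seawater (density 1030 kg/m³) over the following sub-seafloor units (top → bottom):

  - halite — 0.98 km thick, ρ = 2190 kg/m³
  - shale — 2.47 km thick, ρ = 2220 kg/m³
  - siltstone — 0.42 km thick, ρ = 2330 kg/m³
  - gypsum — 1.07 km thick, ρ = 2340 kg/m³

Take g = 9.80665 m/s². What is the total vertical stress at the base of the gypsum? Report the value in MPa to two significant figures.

120 MPa

seawater: 1030 kg/m³ × 9.80665 m/s² × 953 m = 9.626×10^6 Pa = 9.626 MPa
halite: 2190 kg/m³ × 9.80665 m/s² × 980 m = 2.105×10^7 Pa = 21.05 MPa
shale: 2220 kg/m³ × 9.80665 m/s² × 2470 m = 5.377×10^7 Pa = 53.77 MPa
siltstone: 2330 kg/m³ × 9.80665 m/s² × 420 m = 9.597×10^6 Pa = 9.597 MPa
gypsum: 2340 kg/m³ × 9.80665 m/s² × 1070 m = 2.455×10^7 Pa = 24.55 MPa
Total = 9.626 + 21.05 + 53.77 + 9.597 + 24.55 = 118.60 MPa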